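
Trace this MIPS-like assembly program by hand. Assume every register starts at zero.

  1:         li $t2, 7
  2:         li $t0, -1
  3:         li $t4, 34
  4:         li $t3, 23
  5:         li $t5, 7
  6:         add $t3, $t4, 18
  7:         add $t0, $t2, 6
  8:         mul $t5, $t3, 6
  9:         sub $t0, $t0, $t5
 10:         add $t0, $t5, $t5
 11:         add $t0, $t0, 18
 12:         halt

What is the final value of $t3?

52

$t2=7
$t0=-1
$t4=34
$t3=23
$t5=7
$t3=34+18=52
$t0=7+6=13
$t5=52*6=312
$t0=13-312=-299
$t0=312+312=624
$t0=624+18=642
halt.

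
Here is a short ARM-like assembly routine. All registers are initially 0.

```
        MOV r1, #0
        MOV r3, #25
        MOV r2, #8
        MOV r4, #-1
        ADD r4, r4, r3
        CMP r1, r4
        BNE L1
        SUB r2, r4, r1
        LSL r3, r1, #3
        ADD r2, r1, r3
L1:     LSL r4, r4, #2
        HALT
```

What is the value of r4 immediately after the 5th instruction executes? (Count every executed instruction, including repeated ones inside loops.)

after MOV r1, #0: r1=0
after MOV r3, #25: r3=25
after MOV r2, #8: r2=8
after MOV r4, #-1: r4=-1
after ADD r4, r4, r3: r4=(-1)+25=24
After step 5: r4 = 24.

24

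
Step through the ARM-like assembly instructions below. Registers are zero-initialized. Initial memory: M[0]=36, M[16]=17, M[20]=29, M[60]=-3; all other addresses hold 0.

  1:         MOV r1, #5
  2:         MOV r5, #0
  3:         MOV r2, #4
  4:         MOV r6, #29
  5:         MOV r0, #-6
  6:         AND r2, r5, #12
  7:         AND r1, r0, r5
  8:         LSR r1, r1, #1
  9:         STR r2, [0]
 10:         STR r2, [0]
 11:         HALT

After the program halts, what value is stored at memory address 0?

after MOV r1, #5: r1=5
after MOV r5, #0: r5=0
after MOV r2, #4: r2=4
after MOV r6, #29: r6=29
after MOV r0, #-6: r0=-6
after AND r2, r5, #12: r2=0&12=0
after AND r1, r0, r5: r1=(-6)&0=0
after LSR r1, r1, #1: r1=0>>1=0
STR r2, [0] → M[0]=0
STR r2, [0] → M[0]=0
halt.

0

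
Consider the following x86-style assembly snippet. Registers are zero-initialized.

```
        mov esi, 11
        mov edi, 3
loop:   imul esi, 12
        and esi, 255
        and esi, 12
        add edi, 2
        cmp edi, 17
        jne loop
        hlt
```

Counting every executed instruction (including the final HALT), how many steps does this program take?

45

after mov esi, 11: esi=11
after mov edi, 3: edi=3
after imul esi, 12: esi=11*12=132
after and esi, 255: esi=132&255=132
after and esi, 12: esi=132&12=4
after add edi, 2: edi=3+2=5
cmp edi, 17  (cmp 5,17)
jne loop: taken
after imul esi, 12: esi=4*12=48
after and esi, 255: esi=48&255=48
after and esi, 12: esi=48&12=0
after add edi, 2: edi=5+2=7
cmp edi, 17  (cmp 7,17)
jne loop: taken
after imul esi, 12: esi=0*12=0
after and esi, 255: esi=0&255=0
after and esi, 12: esi=0&12=0
after add edi, 2: edi=7+2=9
cmp edi, 17  (cmp 9,17)
jne loop: taken
after imul esi, 12: esi=0*12=0
after and esi, 255: esi=0&255=0
after and esi, 12: esi=0&12=0
after add edi, 2: edi=9+2=11
cmp edi, 17  (cmp 11,17)
jne loop: taken
after imul esi, 12: esi=0*12=0
after and esi, 255: esi=0&255=0
after and esi, 12: esi=0&12=0
after add edi, 2: edi=11+2=13
cmp edi, 17  (cmp 13,17)
jne loop: taken
after imul esi, 12: esi=0*12=0
after and esi, 255: esi=0&255=0
after and esi, 12: esi=0&12=0
after add edi, 2: edi=13+2=15
cmp edi, 17  (cmp 15,17)
jne loop: taken
after imul esi, 12: esi=0*12=0
after and esi, 255: esi=0&255=0
after and esi, 12: esi=0&12=0
after add edi, 2: edi=15+2=17
cmp edi, 17  (cmp 17,17)
jne loop: not taken
halt.
Total executed instructions: 45.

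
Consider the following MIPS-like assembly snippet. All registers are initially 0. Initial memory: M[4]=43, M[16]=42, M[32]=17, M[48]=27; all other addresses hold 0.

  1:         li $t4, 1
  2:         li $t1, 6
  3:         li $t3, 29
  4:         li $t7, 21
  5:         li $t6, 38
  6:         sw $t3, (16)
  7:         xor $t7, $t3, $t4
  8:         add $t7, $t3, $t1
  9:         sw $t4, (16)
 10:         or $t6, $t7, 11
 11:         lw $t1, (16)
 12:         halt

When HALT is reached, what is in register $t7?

$t4=1
$t1=6
$t3=29
$t7=21
$t6=38
sw $t3, (16) → M[16]=29
$t7=29^1=28
$t7=29+6=35
sw $t4, (16) → M[16]=1
$t6=35|11=43
$t1=M[16]=1
halt.

35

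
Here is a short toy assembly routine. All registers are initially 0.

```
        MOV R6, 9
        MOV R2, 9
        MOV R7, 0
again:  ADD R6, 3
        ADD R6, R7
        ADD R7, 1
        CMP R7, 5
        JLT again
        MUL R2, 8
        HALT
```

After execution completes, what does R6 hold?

R6=9
R2=9
R7=0
R6=9+3=12
R6=12+0=12
R7=0+1=1
CMP R7, 5  (cmp 1,5)
JLT again: taken
R6=12+3=15
R6=15+1=16
R7=1+1=2
CMP R7, 5  (cmp 2,5)
JLT again: taken
R6=16+3=19
R6=19+2=21
R7=2+1=3
CMP R7, 5  (cmp 3,5)
JLT again: taken
R6=21+3=24
R6=24+3=27
R7=3+1=4
CMP R7, 5  (cmp 4,5)
JLT again: taken
R6=27+3=30
R6=30+4=34
R7=4+1=5
CMP R7, 5  (cmp 5,5)
JLT again: not taken
R2=9*8=72
halt.

34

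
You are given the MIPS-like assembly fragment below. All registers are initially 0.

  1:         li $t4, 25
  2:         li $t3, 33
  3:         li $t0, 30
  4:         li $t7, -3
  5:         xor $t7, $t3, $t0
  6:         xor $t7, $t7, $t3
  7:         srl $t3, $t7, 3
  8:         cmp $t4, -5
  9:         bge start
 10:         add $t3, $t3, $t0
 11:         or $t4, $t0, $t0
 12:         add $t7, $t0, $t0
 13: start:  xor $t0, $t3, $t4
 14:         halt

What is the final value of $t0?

li $t4, 25 → $t4=25
li $t3, 33 → $t3=33
li $t0, 30 → $t0=30
li $t7, -3 → $t7=-3
xor $t7, $t3, $t0 → $t7=33^30=63
xor $t7, $t7, $t3 → $t7=63^33=30
srl $t3, $t7, 3 → $t3=30>>3=3
cmp $t4, -5  (cmp 25,-5)
bge start: taken
xor $t0, $t3, $t4 → $t0=3^25=26
halt.

26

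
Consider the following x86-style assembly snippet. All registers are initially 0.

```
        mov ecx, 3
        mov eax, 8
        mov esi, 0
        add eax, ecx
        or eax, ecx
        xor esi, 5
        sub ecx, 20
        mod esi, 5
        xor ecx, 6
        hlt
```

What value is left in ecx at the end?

-23

mov ecx, 3 → ecx=3
mov eax, 8 → eax=8
mov esi, 0 → esi=0
add eax, ecx → eax=8+3=11
or eax, ecx → eax=11|3=11
xor esi, 5 → esi=0^5=5
sub ecx, 20 → ecx=3-20=-17
mod esi, 5 → esi=5%5=0
xor ecx, 6 → ecx=(-17)^6=-23
halt.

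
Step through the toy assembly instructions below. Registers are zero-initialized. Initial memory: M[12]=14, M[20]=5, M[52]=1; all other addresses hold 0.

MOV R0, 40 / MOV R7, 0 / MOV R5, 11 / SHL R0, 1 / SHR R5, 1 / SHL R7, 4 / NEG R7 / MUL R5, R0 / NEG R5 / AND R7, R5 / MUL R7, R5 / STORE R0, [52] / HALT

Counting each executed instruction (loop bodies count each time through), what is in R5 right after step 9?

after MOV R0, 40: R0=40
after MOV R7, 0: R7=0
after MOV R5, 11: R5=11
after SHL R0, 1: R0=40<<1=80
after SHR R5, 1: R5=11>>1=5
after SHL R7, 4: R7=0<<4=0
after NEG R7: R7=-(0)=0
after MUL R5, R0: R5=5*80=400
after NEG R5: R5=-(400)=-400
After step 9: R5 = -400.

-400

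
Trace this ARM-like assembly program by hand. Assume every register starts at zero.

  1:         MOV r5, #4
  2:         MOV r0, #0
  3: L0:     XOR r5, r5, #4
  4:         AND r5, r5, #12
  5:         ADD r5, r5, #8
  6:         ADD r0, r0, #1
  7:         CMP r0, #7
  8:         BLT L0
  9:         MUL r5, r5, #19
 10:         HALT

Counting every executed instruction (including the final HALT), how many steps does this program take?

MOV r5, #4 → r5=4
MOV r0, #0 → r0=0
XOR r5, r5, #4 → r5=4^4=0
AND r5, r5, #12 → r5=0&12=0
ADD r5, r5, #8 → r5=0+8=8
ADD r0, r0, #1 → r0=0+1=1
CMP r0, #7  (cmp 1,7)
BLT L0: taken
XOR r5, r5, #4 → r5=8^4=12
AND r5, r5, #12 → r5=12&12=12
ADD r5, r5, #8 → r5=12+8=20
ADD r0, r0, #1 → r0=1+1=2
CMP r0, #7  (cmp 2,7)
BLT L0: taken
XOR r5, r5, #4 → r5=20^4=16
AND r5, r5, #12 → r5=16&12=0
ADD r5, r5, #8 → r5=0+8=8
ADD r0, r0, #1 → r0=2+1=3
CMP r0, #7  (cmp 3,7)
BLT L0: taken
XOR r5, r5, #4 → r5=8^4=12
AND r5, r5, #12 → r5=12&12=12
ADD r5, r5, #8 → r5=12+8=20
ADD r0, r0, #1 → r0=3+1=4
CMP r0, #7  (cmp 4,7)
BLT L0: taken
XOR r5, r5, #4 → r5=20^4=16
AND r5, r5, #12 → r5=16&12=0
ADD r5, r5, #8 → r5=0+8=8
ADD r0, r0, #1 → r0=4+1=5
CMP r0, #7  (cmp 5,7)
BLT L0: taken
XOR r5, r5, #4 → r5=8^4=12
AND r5, r5, #12 → r5=12&12=12
ADD r5, r5, #8 → r5=12+8=20
ADD r0, r0, #1 → r0=5+1=6
CMP r0, #7  (cmp 6,7)
BLT L0: taken
XOR r5, r5, #4 → r5=20^4=16
AND r5, r5, #12 → r5=16&12=0
ADD r5, r5, #8 → r5=0+8=8
ADD r0, r0, #1 → r0=6+1=7
CMP r0, #7  (cmp 7,7)
BLT L0: not taken
MUL r5, r5, #19 → r5=8*19=152
halt.
Total executed instructions: 46.

46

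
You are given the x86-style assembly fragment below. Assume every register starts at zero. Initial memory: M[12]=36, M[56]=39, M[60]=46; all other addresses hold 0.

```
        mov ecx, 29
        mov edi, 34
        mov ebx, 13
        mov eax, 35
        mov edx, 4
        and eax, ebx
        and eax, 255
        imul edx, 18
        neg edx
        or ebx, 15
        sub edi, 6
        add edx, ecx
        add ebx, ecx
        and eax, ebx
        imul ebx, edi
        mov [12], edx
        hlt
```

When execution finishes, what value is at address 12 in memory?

-43

after mov ecx, 29: ecx=29
after mov edi, 34: edi=34
after mov ebx, 13: ebx=13
after mov eax, 35: eax=35
after mov edx, 4: edx=4
after and eax, ebx: eax=35&13=1
after and eax, 255: eax=1&255=1
after imul edx, 18: edx=4*18=72
after neg edx: edx=-(72)=-72
after or ebx, 15: ebx=13|15=15
after sub edi, 6: edi=34-6=28
after add edx, ecx: edx=(-72)+29=-43
after add ebx, ecx: ebx=15+29=44
after and eax, ebx: eax=1&44=0
after imul ebx, edi: ebx=44*28=1232
mov [12], edx → M[12]=-43
halt.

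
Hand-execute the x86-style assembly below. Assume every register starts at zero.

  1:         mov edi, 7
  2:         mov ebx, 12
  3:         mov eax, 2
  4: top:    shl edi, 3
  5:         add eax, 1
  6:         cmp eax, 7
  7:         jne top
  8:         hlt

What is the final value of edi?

edi=7
ebx=12
eax=2
edi=7<<3=56
eax=2+1=3
cmp eax, 7  (cmp 3,7)
jne top: taken
edi=56<<3=448
eax=3+1=4
cmp eax, 7  (cmp 4,7)
jne top: taken
edi=448<<3=3584
eax=4+1=5
cmp eax, 7  (cmp 5,7)
jne top: taken
edi=3584<<3=28672
eax=5+1=6
cmp eax, 7  (cmp 6,7)
jne top: taken
edi=28672<<3=229376
eax=6+1=7
cmp eax, 7  (cmp 7,7)
jne top: not taken
halt.

229376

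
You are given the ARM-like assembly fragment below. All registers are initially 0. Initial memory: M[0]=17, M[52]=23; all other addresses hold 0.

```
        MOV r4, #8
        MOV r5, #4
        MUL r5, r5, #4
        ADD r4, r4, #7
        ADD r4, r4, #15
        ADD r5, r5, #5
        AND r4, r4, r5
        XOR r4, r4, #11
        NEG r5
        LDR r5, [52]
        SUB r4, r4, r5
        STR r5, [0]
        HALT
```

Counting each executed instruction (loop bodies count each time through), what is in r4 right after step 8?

31

r4=8
r5=4
r5=4*4=16
r4=8+7=15
r4=15+15=30
r5=16+5=21
r4=30&21=20
r4=20^11=31
After step 8: r4 = 31.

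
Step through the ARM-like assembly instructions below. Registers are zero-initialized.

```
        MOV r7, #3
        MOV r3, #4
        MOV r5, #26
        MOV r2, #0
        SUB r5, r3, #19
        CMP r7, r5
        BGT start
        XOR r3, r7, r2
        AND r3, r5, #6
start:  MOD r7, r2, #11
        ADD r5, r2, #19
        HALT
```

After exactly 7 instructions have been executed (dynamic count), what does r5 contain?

-15

after MOV r7, #3: r7=3
after MOV r3, #4: r3=4
after MOV r5, #26: r5=26
after MOV r2, #0: r2=0
after SUB r5, r3, #19: r5=4-19=-15
CMP r7, r5  (cmp 3,-15)
BGT start: taken
After step 7: r5 = -15.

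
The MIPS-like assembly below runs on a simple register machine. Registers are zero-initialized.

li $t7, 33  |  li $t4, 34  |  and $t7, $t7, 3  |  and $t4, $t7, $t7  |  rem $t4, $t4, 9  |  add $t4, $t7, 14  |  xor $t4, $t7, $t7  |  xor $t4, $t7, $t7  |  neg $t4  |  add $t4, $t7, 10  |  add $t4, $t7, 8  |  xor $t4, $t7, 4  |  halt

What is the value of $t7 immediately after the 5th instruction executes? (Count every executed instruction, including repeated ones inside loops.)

li $t7, 33 → $t7=33
li $t4, 34 → $t4=34
and $t7, $t7, 3 → $t7=33&3=1
and $t4, $t7, $t7 → $t4=1&1=1
rem $t4, $t4, 9 → $t4=1%9=1
After step 5: $t7 = 1.

1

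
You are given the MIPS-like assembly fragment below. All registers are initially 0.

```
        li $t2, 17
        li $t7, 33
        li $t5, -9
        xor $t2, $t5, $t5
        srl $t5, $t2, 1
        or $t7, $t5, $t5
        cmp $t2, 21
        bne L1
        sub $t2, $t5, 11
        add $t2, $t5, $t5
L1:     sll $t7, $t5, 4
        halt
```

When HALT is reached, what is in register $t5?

0

after li $t2, 17: $t2=17
after li $t7, 33: $t7=33
after li $t5, -9: $t5=-9
after xor $t2, $t5, $t5: $t2=(-9)^(-9)=0
after srl $t5, $t2, 1: $t5=0>>1=0
after or $t7, $t5, $t5: $t7=0|0=0
cmp $t2, 21  (cmp 0,21)
bne L1: taken
after sll $t7, $t5, 4: $t7=0<<4=0
halt.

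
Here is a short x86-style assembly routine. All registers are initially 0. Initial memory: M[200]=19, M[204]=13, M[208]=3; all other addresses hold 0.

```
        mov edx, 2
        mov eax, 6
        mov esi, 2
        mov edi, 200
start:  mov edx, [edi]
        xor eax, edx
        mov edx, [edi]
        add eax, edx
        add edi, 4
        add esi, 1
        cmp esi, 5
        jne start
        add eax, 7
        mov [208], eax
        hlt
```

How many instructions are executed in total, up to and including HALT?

mov edx, 2 → edx=2
mov eax, 6 → eax=6
mov esi, 2 → esi=2
mov edi, 200 → edi=200
mov edx, [edi] → edx=M[200]=19
xor eax, edx → eax=6^19=21
mov edx, [edi] → edx=M[200]=19
add eax, edx → eax=21+19=40
add edi, 4 → edi=200+4=204
add esi, 1 → esi=2+1=3
cmp esi, 5  (cmp 3,5)
jne start: taken
mov edx, [edi] → edx=M[204]=13
xor eax, edx → eax=40^13=37
mov edx, [edi] → edx=M[204]=13
add eax, edx → eax=37+13=50
add edi, 4 → edi=204+4=208
add esi, 1 → esi=3+1=4
cmp esi, 5  (cmp 4,5)
jne start: taken
mov edx, [edi] → edx=M[208]=3
xor eax, edx → eax=50^3=49
mov edx, [edi] → edx=M[208]=3
add eax, edx → eax=49+3=52
add edi, 4 → edi=208+4=212
add esi, 1 → esi=4+1=5
cmp esi, 5  (cmp 5,5)
jne start: not taken
add eax, 7 → eax=52+7=59
mov [208], eax → M[208]=59
halt.
Total executed instructions: 31.

31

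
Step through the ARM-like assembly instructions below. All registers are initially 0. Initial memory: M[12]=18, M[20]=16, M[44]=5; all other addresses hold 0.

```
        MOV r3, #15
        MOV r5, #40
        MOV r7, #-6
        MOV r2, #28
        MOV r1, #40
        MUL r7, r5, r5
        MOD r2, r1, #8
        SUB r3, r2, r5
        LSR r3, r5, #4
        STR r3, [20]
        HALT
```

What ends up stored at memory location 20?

r3=15
r5=40
r7=-6
r2=28
r1=40
r7=40*40=1600
r2=40%8=0
r3=0-40=-40
r3=40>>4=2
STR r3, [20] → M[20]=2
halt.

2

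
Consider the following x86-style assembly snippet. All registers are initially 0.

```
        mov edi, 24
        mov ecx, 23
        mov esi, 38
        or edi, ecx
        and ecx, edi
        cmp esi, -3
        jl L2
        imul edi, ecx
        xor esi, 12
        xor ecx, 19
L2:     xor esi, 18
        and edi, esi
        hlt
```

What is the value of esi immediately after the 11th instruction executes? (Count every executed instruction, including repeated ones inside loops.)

56

edi=24
ecx=23
esi=38
edi=24|23=31
ecx=23&31=23
cmp esi, -3  (cmp 38,-3)
jl L2: not taken
edi=31*23=713
esi=38^12=42
ecx=23^19=4
esi=42^18=56
After step 11: esi = 56.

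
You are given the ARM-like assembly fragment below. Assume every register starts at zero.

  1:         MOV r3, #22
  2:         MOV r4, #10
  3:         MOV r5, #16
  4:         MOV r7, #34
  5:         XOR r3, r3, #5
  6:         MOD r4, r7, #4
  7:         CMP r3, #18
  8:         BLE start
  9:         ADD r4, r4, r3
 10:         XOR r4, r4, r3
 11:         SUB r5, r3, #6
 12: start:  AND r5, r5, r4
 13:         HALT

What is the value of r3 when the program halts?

19

after MOV r3, #22: r3=22
after MOV r4, #10: r4=10
after MOV r5, #16: r5=16
after MOV r7, #34: r7=34
after XOR r3, r3, #5: r3=22^5=19
after MOD r4, r7, #4: r4=34%4=2
CMP r3, #18  (cmp 19,18)
BLE start: not taken
after ADD r4, r4, r3: r4=2+19=21
after XOR r4, r4, r3: r4=21^19=6
after SUB r5, r3, #6: r5=19-6=13
after AND r5, r5, r4: r5=13&6=4
halt.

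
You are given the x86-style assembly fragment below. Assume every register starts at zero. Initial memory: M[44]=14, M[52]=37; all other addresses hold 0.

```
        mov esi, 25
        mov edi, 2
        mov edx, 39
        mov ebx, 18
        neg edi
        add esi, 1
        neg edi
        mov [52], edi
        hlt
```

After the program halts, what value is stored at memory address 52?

2

esi=25
edi=2
edx=39
ebx=18
edi=-(2)=-2
esi=25+1=26
edi=-(-2)=2
mov [52], edi → M[52]=2
halt.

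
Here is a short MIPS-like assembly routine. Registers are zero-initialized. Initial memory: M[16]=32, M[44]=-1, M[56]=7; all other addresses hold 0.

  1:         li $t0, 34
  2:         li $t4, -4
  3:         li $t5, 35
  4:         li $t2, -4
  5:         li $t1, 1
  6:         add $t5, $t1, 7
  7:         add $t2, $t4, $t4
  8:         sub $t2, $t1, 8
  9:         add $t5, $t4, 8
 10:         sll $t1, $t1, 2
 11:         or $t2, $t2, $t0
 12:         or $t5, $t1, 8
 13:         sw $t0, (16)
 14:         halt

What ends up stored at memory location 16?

34

after li $t0, 34: $t0=34
after li $t4, -4: $t4=-4
after li $t5, 35: $t5=35
after li $t2, -4: $t2=-4
after li $t1, 1: $t1=1
after add $t5, $t1, 7: $t5=1+7=8
after add $t2, $t4, $t4: $t2=(-4)+(-4)=-8
after sub $t2, $t1, 8: $t2=1-8=-7
after add $t5, $t4, 8: $t5=(-4)+8=4
after sll $t1, $t1, 2: $t1=1<<2=4
after or $t2, $t2, $t0: $t2=(-7)|34=-5
after or $t5, $t1, 8: $t5=4|8=12
sw $t0, (16) → M[16]=34
halt.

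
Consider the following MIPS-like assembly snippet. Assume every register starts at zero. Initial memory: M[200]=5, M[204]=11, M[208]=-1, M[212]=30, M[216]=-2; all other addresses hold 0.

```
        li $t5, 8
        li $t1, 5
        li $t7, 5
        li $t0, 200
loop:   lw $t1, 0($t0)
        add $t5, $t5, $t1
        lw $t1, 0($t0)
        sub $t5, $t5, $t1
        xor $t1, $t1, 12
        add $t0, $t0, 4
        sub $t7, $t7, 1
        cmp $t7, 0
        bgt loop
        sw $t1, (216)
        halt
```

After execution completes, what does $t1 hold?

-14

$t5=8
$t1=5
$t7=5
$t0=200
$t1=M[200]=5
$t5=8+5=13
$t1=M[200]=5
$t5=13-5=8
$t1=5^12=9
$t0=200+4=204
$t7=5-1=4
cmp $t7, 0  (cmp 4,0)
bgt loop: taken
$t1=M[204]=11
$t5=8+11=19
$t1=M[204]=11
$t5=19-11=8
$t1=11^12=7
$t0=204+4=208
$t7=4-1=3
cmp $t7, 0  (cmp 3,0)
bgt loop: taken
$t1=M[208]=-1
$t5=8+(-1)=7
$t1=M[208]=-1
$t5=7-(-1)=8
$t1=(-1)^12=-13
$t0=208+4=212
$t7=3-1=2
cmp $t7, 0  (cmp 2,0)
bgt loop: taken
$t1=M[212]=30
$t5=8+30=38
$t1=M[212]=30
$t5=38-30=8
$t1=30^12=18
$t0=212+4=216
$t7=2-1=1
cmp $t7, 0  (cmp 1,0)
bgt loop: taken
$t1=M[216]=-2
$t5=8+(-2)=6
$t1=M[216]=-2
$t5=6-(-2)=8
$t1=(-2)^12=-14
$t0=216+4=220
$t7=1-1=0
cmp $t7, 0  (cmp 0,0)
bgt loop: not taken
sw $t1, (216) → M[216]=-14
halt.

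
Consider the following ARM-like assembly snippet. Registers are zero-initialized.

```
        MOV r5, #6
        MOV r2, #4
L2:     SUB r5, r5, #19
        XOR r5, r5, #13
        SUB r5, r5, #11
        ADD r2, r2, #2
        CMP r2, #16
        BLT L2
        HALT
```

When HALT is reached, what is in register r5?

r5=6
r2=4
r5=6-19=-13
r5=(-13)^13=-2
r5=(-2)-11=-13
r2=4+2=6
CMP r2, #16  (cmp 6,16)
BLT L2: taken
r5=(-13)-19=-32
r5=(-32)^13=-19
r5=(-19)-11=-30
r2=6+2=8
CMP r2, #16  (cmp 8,16)
BLT L2: taken
r5=(-30)-19=-49
r5=(-49)^13=-62
r5=(-62)-11=-73
r2=8+2=10
CMP r2, #16  (cmp 10,16)
BLT L2: taken
r5=(-73)-19=-92
r5=(-92)^13=-87
r5=(-87)-11=-98
r2=10+2=12
CMP r2, #16  (cmp 12,16)
BLT L2: taken
r5=(-98)-19=-117
r5=(-117)^13=-122
r5=(-122)-11=-133
r2=12+2=14
CMP r2, #16  (cmp 14,16)
BLT L2: taken
r5=(-133)-19=-152
r5=(-152)^13=-155
r5=(-155)-11=-166
r2=14+2=16
CMP r2, #16  (cmp 16,16)
BLT L2: not taken
halt.

-166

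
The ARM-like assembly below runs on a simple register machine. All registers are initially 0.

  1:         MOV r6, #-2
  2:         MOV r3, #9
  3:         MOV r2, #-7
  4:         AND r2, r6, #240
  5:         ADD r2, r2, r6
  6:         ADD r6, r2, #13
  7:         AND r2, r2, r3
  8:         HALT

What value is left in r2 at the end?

8

r6=-2
r3=9
r2=-7
r2=(-2)&240=240
r2=240+(-2)=238
r6=238+13=251
r2=238&9=8
halt.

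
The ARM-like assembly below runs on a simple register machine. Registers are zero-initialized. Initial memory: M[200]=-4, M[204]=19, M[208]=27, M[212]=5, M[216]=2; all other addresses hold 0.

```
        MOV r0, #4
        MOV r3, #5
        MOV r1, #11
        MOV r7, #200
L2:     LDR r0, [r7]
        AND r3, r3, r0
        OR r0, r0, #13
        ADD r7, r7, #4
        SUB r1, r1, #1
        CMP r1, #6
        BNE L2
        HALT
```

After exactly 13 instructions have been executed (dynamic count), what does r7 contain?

r0=4
r3=5
r1=11
r7=200
r0=M[200]=-4
r3=5&(-4)=4
r0=(-4)|13=-3
r7=200+4=204
r1=11-1=10
CMP r1, #6  (cmp 10,6)
BNE L2: taken
r0=M[204]=19
r3=4&19=0
After step 13: r7 = 204.

204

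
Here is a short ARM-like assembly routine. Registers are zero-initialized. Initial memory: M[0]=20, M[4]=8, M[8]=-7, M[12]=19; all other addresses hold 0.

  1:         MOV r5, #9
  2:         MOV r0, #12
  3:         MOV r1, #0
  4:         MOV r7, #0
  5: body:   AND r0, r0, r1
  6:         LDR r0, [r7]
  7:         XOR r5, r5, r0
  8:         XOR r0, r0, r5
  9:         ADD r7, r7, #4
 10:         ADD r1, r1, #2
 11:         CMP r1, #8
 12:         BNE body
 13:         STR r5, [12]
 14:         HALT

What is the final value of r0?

after MOV r5, #9: r5=9
after MOV r0, #12: r0=12
after MOV r1, #0: r1=0
after MOV r7, #0: r7=0
after AND r0, r0, r1: r0=12&0=0
after LDR r0, [r7]: r0=M[0]=20
after XOR r5, r5, r0: r5=9^20=29
after XOR r0, r0, r5: r0=20^29=9
after ADD r7, r7, #4: r7=0+4=4
after ADD r1, r1, #2: r1=0+2=2
CMP r1, #8  (cmp 2,8)
BNE body: taken
after AND r0, r0, r1: r0=9&2=0
after LDR r0, [r7]: r0=M[4]=8
after XOR r5, r5, r0: r5=29^8=21
after XOR r0, r0, r5: r0=8^21=29
after ADD r7, r7, #4: r7=4+4=8
after ADD r1, r1, #2: r1=2+2=4
CMP r1, #8  (cmp 4,8)
BNE body: taken
after AND r0, r0, r1: r0=29&4=4
after LDR r0, [r7]: r0=M[8]=-7
after XOR r5, r5, r0: r5=21^(-7)=-20
after XOR r0, r0, r5: r0=(-7)^(-20)=21
after ADD r7, r7, #4: r7=8+4=12
after ADD r1, r1, #2: r1=4+2=6
CMP r1, #8  (cmp 6,8)
BNE body: taken
after AND r0, r0, r1: r0=21&6=4
after LDR r0, [r7]: r0=M[12]=19
after XOR r5, r5, r0: r5=(-20)^19=-1
after XOR r0, r0, r5: r0=19^(-1)=-20
after ADD r7, r7, #4: r7=12+4=16
after ADD r1, r1, #2: r1=6+2=8
CMP r1, #8  (cmp 8,8)
BNE body: not taken
STR r5, [12] → M[12]=-1
halt.

-20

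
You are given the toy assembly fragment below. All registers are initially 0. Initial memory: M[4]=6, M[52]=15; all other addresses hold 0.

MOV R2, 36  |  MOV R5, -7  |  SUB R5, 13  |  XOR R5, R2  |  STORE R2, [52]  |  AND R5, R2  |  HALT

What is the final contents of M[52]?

MOV R2, 36 → R2=36
MOV R5, -7 → R5=-7
SUB R5, 13 → R5=(-7)-13=-20
XOR R5, R2 → R5=(-20)^36=-56
STORE R2, [52] → M[52]=36
AND R5, R2 → R5=(-56)&36=0
halt.

36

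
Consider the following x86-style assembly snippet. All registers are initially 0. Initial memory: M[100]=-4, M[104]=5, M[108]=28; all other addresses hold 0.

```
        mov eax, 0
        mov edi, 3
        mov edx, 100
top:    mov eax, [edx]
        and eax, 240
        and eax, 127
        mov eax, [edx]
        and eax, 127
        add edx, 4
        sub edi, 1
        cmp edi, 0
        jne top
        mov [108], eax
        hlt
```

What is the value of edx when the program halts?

112

after mov eax, 0: eax=0
after mov edi, 3: edi=3
after mov edx, 100: edx=100
after mov eax, [edx]: eax=M[100]=-4
after and eax, 240: eax=(-4)&240=240
after and eax, 127: eax=240&127=112
after mov eax, [edx]: eax=M[100]=-4
after and eax, 127: eax=(-4)&127=124
after add edx, 4: edx=100+4=104
after sub edi, 1: edi=3-1=2
cmp edi, 0  (cmp 2,0)
jne top: taken
after mov eax, [edx]: eax=M[104]=5
after and eax, 240: eax=5&240=0
after and eax, 127: eax=0&127=0
after mov eax, [edx]: eax=M[104]=5
after and eax, 127: eax=5&127=5
after add edx, 4: edx=104+4=108
after sub edi, 1: edi=2-1=1
cmp edi, 0  (cmp 1,0)
jne top: taken
after mov eax, [edx]: eax=M[108]=28
after and eax, 240: eax=28&240=16
after and eax, 127: eax=16&127=16
after mov eax, [edx]: eax=M[108]=28
after and eax, 127: eax=28&127=28
after add edx, 4: edx=108+4=112
after sub edi, 1: edi=1-1=0
cmp edi, 0  (cmp 0,0)
jne top: not taken
mov [108], eax → M[108]=28
halt.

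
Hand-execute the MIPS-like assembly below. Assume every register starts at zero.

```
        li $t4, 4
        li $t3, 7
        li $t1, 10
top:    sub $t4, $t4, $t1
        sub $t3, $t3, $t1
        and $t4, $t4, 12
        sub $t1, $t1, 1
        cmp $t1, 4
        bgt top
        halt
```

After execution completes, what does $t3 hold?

$t4=4
$t3=7
$t1=10
$t4=4-10=-6
$t3=7-10=-3
$t4=(-6)&12=8
$t1=10-1=9
cmp $t1, 4  (cmp 9,4)
bgt top: taken
$t4=8-9=-1
$t3=(-3)-9=-12
$t4=(-1)&12=12
$t1=9-1=8
cmp $t1, 4  (cmp 8,4)
bgt top: taken
$t4=12-8=4
$t3=(-12)-8=-20
$t4=4&12=4
$t1=8-1=7
cmp $t1, 4  (cmp 7,4)
bgt top: taken
$t4=4-7=-3
$t3=(-20)-7=-27
$t4=(-3)&12=12
$t1=7-1=6
cmp $t1, 4  (cmp 6,4)
bgt top: taken
$t4=12-6=6
$t3=(-27)-6=-33
$t4=6&12=4
$t1=6-1=5
cmp $t1, 4  (cmp 5,4)
bgt top: taken
$t4=4-5=-1
$t3=(-33)-5=-38
$t4=(-1)&12=12
$t1=5-1=4
cmp $t1, 4  (cmp 4,4)
bgt top: not taken
halt.

-38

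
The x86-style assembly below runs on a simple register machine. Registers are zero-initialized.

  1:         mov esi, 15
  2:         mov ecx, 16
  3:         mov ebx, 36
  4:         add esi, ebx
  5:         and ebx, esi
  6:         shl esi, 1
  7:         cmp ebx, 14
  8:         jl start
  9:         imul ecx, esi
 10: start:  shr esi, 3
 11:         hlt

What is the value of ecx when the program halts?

1632

esi=15
ecx=16
ebx=36
esi=15+36=51
ebx=36&51=32
esi=51<<1=102
cmp ebx, 14  (cmp 32,14)
jl start: not taken
ecx=16*102=1632
esi=102>>3=12
halt.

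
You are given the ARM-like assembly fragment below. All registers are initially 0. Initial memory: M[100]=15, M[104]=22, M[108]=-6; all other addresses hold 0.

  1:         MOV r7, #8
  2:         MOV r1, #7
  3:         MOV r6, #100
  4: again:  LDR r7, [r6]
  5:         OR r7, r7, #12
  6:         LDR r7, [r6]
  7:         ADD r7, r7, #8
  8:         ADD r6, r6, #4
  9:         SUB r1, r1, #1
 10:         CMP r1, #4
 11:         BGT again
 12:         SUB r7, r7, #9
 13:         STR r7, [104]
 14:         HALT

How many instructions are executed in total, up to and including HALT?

30

after MOV r7, #8: r7=8
after MOV r1, #7: r1=7
after MOV r6, #100: r6=100
after LDR r7, [r6]: r7=M[100]=15
after OR r7, r7, #12: r7=15|12=15
after LDR r7, [r6]: r7=M[100]=15
after ADD r7, r7, #8: r7=15+8=23
after ADD r6, r6, #4: r6=100+4=104
after SUB r1, r1, #1: r1=7-1=6
CMP r1, #4  (cmp 6,4)
BGT again: taken
after LDR r7, [r6]: r7=M[104]=22
after OR r7, r7, #12: r7=22|12=30
after LDR r7, [r6]: r7=M[104]=22
after ADD r7, r7, #8: r7=22+8=30
after ADD r6, r6, #4: r6=104+4=108
after SUB r1, r1, #1: r1=6-1=5
CMP r1, #4  (cmp 5,4)
BGT again: taken
after LDR r7, [r6]: r7=M[108]=-6
after OR r7, r7, #12: r7=(-6)|12=-2
after LDR r7, [r6]: r7=M[108]=-6
after ADD r7, r7, #8: r7=(-6)+8=2
after ADD r6, r6, #4: r6=108+4=112
after SUB r1, r1, #1: r1=5-1=4
CMP r1, #4  (cmp 4,4)
BGT again: not taken
after SUB r7, r7, #9: r7=2-9=-7
STR r7, [104] → M[104]=-7
halt.
Total executed instructions: 30.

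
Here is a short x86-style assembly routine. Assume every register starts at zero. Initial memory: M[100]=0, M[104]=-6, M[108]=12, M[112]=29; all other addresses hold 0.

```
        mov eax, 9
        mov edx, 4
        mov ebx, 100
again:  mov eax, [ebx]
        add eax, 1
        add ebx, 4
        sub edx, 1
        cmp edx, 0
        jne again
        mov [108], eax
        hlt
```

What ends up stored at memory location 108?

30

mov eax, 9 → eax=9
mov edx, 4 → edx=4
mov ebx, 100 → ebx=100
mov eax, [ebx] → eax=M[100]=0
add eax, 1 → eax=0+1=1
add ebx, 4 → ebx=100+4=104
sub edx, 1 → edx=4-1=3
cmp edx, 0  (cmp 3,0)
jne again: taken
mov eax, [ebx] → eax=M[104]=-6
add eax, 1 → eax=(-6)+1=-5
add ebx, 4 → ebx=104+4=108
sub edx, 1 → edx=3-1=2
cmp edx, 0  (cmp 2,0)
jne again: taken
mov eax, [ebx] → eax=M[108]=12
add eax, 1 → eax=12+1=13
add ebx, 4 → ebx=108+4=112
sub edx, 1 → edx=2-1=1
cmp edx, 0  (cmp 1,0)
jne again: taken
mov eax, [ebx] → eax=M[112]=29
add eax, 1 → eax=29+1=30
add ebx, 4 → ebx=112+4=116
sub edx, 1 → edx=1-1=0
cmp edx, 0  (cmp 0,0)
jne again: not taken
mov [108], eax → M[108]=30
halt.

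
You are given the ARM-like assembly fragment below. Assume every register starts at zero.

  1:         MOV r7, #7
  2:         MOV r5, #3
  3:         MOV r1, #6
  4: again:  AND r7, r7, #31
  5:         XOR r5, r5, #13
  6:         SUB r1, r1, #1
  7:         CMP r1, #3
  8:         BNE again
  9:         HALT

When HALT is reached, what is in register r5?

14

r7=7
r5=3
r1=6
r7=7&31=7
r5=3^13=14
r1=6-1=5
CMP r1, #3  (cmp 5,3)
BNE again: taken
r7=7&31=7
r5=14^13=3
r1=5-1=4
CMP r1, #3  (cmp 4,3)
BNE again: taken
r7=7&31=7
r5=3^13=14
r1=4-1=3
CMP r1, #3  (cmp 3,3)
BNE again: not taken
halt.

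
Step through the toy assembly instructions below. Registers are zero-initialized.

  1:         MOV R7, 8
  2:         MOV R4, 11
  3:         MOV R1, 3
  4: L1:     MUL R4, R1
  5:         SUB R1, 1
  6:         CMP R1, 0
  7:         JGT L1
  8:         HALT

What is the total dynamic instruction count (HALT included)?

MOV R7, 8 → R7=8
MOV R4, 11 → R4=11
MOV R1, 3 → R1=3
MUL R4, R1 → R4=11*3=33
SUB R1, 1 → R1=3-1=2
CMP R1, 0  (cmp 2,0)
JGT L1: taken
MUL R4, R1 → R4=33*2=66
SUB R1, 1 → R1=2-1=1
CMP R1, 0  (cmp 1,0)
JGT L1: taken
MUL R4, R1 → R4=66*1=66
SUB R1, 1 → R1=1-1=0
CMP R1, 0  (cmp 0,0)
JGT L1: not taken
halt.
Total executed instructions: 16.

16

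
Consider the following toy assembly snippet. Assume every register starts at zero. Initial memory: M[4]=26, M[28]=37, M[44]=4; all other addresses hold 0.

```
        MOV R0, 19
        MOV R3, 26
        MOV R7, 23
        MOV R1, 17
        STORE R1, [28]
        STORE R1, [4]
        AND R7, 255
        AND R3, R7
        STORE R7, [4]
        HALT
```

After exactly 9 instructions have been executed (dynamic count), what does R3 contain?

after MOV R0, 19: R0=19
after MOV R3, 26: R3=26
after MOV R7, 23: R7=23
after MOV R1, 17: R1=17
STORE R1, [28] → M[28]=17
STORE R1, [4] → M[4]=17
after AND R7, 255: R7=23&255=23
after AND R3, R7: R3=26&23=18
STORE R7, [4] → M[4]=23
After step 9: R3 = 18.

18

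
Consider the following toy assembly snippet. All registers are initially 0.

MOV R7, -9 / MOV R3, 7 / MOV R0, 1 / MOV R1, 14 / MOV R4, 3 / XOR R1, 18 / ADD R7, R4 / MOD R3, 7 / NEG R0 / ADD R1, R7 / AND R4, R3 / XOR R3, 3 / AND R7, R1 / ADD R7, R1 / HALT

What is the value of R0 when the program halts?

-1

after MOV R7, -9: R7=-9
after MOV R3, 7: R3=7
after MOV R0, 1: R0=1
after MOV R1, 14: R1=14
after MOV R4, 3: R4=3
after XOR R1, 18: R1=14^18=28
after ADD R7, R4: R7=(-9)+3=-6
after MOD R3, 7: R3=7%7=0
after NEG R0: R0=-(1)=-1
after ADD R1, R7: R1=28+(-6)=22
after AND R4, R3: R4=3&0=0
after XOR R3, 3: R3=0^3=3
after AND R7, R1: R7=(-6)&22=18
after ADD R7, R1: R7=18+22=40
halt.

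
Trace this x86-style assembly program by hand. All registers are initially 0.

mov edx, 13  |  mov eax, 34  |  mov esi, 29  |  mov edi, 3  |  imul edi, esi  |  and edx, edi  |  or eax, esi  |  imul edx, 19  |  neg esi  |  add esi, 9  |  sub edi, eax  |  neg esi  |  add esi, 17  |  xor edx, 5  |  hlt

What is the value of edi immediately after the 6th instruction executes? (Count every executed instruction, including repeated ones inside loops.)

after mov edx, 13: edx=13
after mov eax, 34: eax=34
after mov esi, 29: esi=29
after mov edi, 3: edi=3
after imul edi, esi: edi=3*29=87
after and edx, edi: edx=13&87=5
After step 6: edi = 87.

87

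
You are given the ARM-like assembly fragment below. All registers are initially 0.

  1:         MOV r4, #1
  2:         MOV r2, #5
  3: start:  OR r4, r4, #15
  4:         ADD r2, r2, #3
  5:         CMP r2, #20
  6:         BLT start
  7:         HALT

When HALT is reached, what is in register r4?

r4=1
r2=5
r4=1|15=15
r2=5+3=8
CMP r2, #20  (cmp 8,20)
BLT start: taken
r4=15|15=15
r2=8+3=11
CMP r2, #20  (cmp 11,20)
BLT start: taken
r4=15|15=15
r2=11+3=14
CMP r2, #20  (cmp 14,20)
BLT start: taken
r4=15|15=15
r2=14+3=17
CMP r2, #20  (cmp 17,20)
BLT start: taken
r4=15|15=15
r2=17+3=20
CMP r2, #20  (cmp 20,20)
BLT start: not taken
halt.

15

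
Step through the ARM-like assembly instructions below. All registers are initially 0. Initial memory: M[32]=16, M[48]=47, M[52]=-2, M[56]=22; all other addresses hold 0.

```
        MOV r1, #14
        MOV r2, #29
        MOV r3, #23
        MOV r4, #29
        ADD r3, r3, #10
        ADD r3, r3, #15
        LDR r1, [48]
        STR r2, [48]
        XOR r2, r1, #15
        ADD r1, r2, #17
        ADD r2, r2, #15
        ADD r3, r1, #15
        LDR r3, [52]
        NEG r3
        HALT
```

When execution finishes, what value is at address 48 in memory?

29

after MOV r1, #14: r1=14
after MOV r2, #29: r2=29
after MOV r3, #23: r3=23
after MOV r4, #29: r4=29
after ADD r3, r3, #10: r3=23+10=33
after ADD r3, r3, #15: r3=33+15=48
after LDR r1, [48]: r1=M[48]=47
STR r2, [48] → M[48]=29
after XOR r2, r1, #15: r2=47^15=32
after ADD r1, r2, #17: r1=32+17=49
after ADD r2, r2, #15: r2=32+15=47
after ADD r3, r1, #15: r3=49+15=64
after LDR r3, [52]: r3=M[52]=-2
after NEG r3: r3=-(-2)=2
halt.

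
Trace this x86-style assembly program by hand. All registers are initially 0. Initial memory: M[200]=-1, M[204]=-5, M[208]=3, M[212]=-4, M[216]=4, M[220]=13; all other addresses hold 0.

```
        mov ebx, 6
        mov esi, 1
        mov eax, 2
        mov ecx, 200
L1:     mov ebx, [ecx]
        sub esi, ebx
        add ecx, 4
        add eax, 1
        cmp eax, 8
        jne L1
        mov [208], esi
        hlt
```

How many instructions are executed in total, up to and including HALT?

42

mov ebx, 6 → ebx=6
mov esi, 1 → esi=1
mov eax, 2 → eax=2
mov ecx, 200 → ecx=200
mov ebx, [ecx] → ebx=M[200]=-1
sub esi, ebx → esi=1-(-1)=2
add ecx, 4 → ecx=200+4=204
add eax, 1 → eax=2+1=3
cmp eax, 8  (cmp 3,8)
jne L1: taken
mov ebx, [ecx] → ebx=M[204]=-5
sub esi, ebx → esi=2-(-5)=7
add ecx, 4 → ecx=204+4=208
add eax, 1 → eax=3+1=4
cmp eax, 8  (cmp 4,8)
jne L1: taken
mov ebx, [ecx] → ebx=M[208]=3
sub esi, ebx → esi=7-3=4
add ecx, 4 → ecx=208+4=212
add eax, 1 → eax=4+1=5
cmp eax, 8  (cmp 5,8)
jne L1: taken
mov ebx, [ecx] → ebx=M[212]=-4
sub esi, ebx → esi=4-(-4)=8
add ecx, 4 → ecx=212+4=216
add eax, 1 → eax=5+1=6
cmp eax, 8  (cmp 6,8)
jne L1: taken
mov ebx, [ecx] → ebx=M[216]=4
sub esi, ebx → esi=8-4=4
add ecx, 4 → ecx=216+4=220
add eax, 1 → eax=6+1=7
cmp eax, 8  (cmp 7,8)
jne L1: taken
mov ebx, [ecx] → ebx=M[220]=13
sub esi, ebx → esi=4-13=-9
add ecx, 4 → ecx=220+4=224
add eax, 1 → eax=7+1=8
cmp eax, 8  (cmp 8,8)
jne L1: not taken
mov [208], esi → M[208]=-9
halt.
Total executed instructions: 42.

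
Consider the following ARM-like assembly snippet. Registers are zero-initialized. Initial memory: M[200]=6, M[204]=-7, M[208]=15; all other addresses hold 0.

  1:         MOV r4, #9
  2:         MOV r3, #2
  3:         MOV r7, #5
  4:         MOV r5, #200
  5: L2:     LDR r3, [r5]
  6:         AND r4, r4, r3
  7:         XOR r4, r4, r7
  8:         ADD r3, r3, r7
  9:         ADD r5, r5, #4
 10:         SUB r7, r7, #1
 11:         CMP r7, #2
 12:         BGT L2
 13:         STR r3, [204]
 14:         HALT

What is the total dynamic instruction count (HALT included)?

30

MOV r4, #9 → r4=9
MOV r3, #2 → r3=2
MOV r7, #5 → r7=5
MOV r5, #200 → r5=200
LDR r3, [r5] → r3=M[200]=6
AND r4, r4, r3 → r4=9&6=0
XOR r4, r4, r7 → r4=0^5=5
ADD r3, r3, r7 → r3=6+5=11
ADD r5, r5, #4 → r5=200+4=204
SUB r7, r7, #1 → r7=5-1=4
CMP r7, #2  (cmp 4,2)
BGT L2: taken
LDR r3, [r5] → r3=M[204]=-7
AND r4, r4, r3 → r4=5&(-7)=1
XOR r4, r4, r7 → r4=1^4=5
ADD r3, r3, r7 → r3=(-7)+4=-3
ADD r5, r5, #4 → r5=204+4=208
SUB r7, r7, #1 → r7=4-1=3
CMP r7, #2  (cmp 3,2)
BGT L2: taken
LDR r3, [r5] → r3=M[208]=15
AND r4, r4, r3 → r4=5&15=5
XOR r4, r4, r7 → r4=5^3=6
ADD r3, r3, r7 → r3=15+3=18
ADD r5, r5, #4 → r5=208+4=212
SUB r7, r7, #1 → r7=3-1=2
CMP r7, #2  (cmp 2,2)
BGT L2: not taken
STR r3, [204] → M[204]=18
halt.
Total executed instructions: 30.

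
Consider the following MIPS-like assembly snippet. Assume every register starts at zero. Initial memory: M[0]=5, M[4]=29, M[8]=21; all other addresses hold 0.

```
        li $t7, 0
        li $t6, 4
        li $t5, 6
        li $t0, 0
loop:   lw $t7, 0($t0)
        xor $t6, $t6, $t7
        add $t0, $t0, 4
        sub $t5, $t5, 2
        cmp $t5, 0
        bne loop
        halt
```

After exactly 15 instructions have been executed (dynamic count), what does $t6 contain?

28

after li $t7, 0: $t7=0
after li $t6, 4: $t6=4
after li $t5, 6: $t5=6
after li $t0, 0: $t0=0
after lw $t7, 0($t0): $t7=M[0]=5
after xor $t6, $t6, $t7: $t6=4^5=1
after add $t0, $t0, 4: $t0=0+4=4
after sub $t5, $t5, 2: $t5=6-2=4
cmp $t5, 0  (cmp 4,0)
bne loop: taken
after lw $t7, 0($t0): $t7=M[4]=29
after xor $t6, $t6, $t7: $t6=1^29=28
after add $t0, $t0, 4: $t0=4+4=8
after sub $t5, $t5, 2: $t5=4-2=2
cmp $t5, 0  (cmp 2,0)
After step 15: $t6 = 28.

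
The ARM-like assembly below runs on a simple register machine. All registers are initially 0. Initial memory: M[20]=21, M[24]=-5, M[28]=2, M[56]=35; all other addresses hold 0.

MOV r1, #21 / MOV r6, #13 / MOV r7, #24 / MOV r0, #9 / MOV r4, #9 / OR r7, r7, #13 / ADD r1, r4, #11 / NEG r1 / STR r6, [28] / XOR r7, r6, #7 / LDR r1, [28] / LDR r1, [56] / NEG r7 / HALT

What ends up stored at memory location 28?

MOV r1, #21 → r1=21
MOV r6, #13 → r6=13
MOV r7, #24 → r7=24
MOV r0, #9 → r0=9
MOV r4, #9 → r4=9
OR r7, r7, #13 → r7=24|13=29
ADD r1, r4, #11 → r1=9+11=20
NEG r1 → r1=-(20)=-20
STR r6, [28] → M[28]=13
XOR r7, r6, #7 → r7=13^7=10
LDR r1, [28] → r1=M[28]=13
LDR r1, [56] → r1=M[56]=35
NEG r7 → r7=-(10)=-10
halt.

13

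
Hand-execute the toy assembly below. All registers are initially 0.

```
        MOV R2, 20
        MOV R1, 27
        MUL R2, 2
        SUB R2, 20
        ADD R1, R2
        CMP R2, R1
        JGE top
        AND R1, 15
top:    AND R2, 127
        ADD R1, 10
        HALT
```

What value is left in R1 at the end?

MOV R2, 20 → R2=20
MOV R1, 27 → R1=27
MUL R2, 2 → R2=20*2=40
SUB R2, 20 → R2=40-20=20
ADD R1, R2 → R1=27+20=47
CMP R2, R1  (cmp 20,47)
JGE top: not taken
AND R1, 15 → R1=47&15=15
AND R2, 127 → R2=20&127=20
ADD R1, 10 → R1=15+10=25
halt.

25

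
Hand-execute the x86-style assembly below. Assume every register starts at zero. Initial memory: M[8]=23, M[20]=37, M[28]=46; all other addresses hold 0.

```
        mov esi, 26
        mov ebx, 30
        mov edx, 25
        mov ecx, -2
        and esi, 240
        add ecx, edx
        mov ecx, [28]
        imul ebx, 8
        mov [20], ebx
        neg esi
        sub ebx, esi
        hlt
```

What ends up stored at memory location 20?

esi=26
ebx=30
edx=25
ecx=-2
esi=26&240=16
ecx=(-2)+25=23
ecx=M[28]=46
ebx=30*8=240
mov [20], ebx → M[20]=240
esi=-(16)=-16
ebx=240-(-16)=256
halt.

240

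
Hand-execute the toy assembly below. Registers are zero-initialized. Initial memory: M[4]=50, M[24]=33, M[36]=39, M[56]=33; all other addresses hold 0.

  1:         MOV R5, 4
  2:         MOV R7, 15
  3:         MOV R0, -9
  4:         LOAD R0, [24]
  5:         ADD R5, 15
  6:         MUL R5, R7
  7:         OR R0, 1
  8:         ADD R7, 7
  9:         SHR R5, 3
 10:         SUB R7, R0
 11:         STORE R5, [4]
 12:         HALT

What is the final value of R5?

R5=4
R7=15
R0=-9
R0=M[24]=33
R5=4+15=19
R5=19*15=285
R0=33|1=33
R7=15+7=22
R5=285>>3=35
R7=22-33=-11
STORE R5, [4] → M[4]=35
halt.

35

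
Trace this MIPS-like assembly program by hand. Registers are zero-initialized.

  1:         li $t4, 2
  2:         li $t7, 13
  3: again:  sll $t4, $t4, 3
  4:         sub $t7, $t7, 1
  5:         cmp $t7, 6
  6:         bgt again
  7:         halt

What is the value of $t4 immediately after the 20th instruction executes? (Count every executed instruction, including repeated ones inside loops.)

$t4=2
$t7=13
$t4=2<<3=16
$t7=13-1=12
cmp $t7, 6  (cmp 12,6)
bgt again: taken
$t4=16<<3=128
$t7=12-1=11
cmp $t7, 6  (cmp 11,6)
bgt again: taken
$t4=128<<3=1024
$t7=11-1=10
cmp $t7, 6  (cmp 10,6)
bgt again: taken
$t4=1024<<3=8192
$t7=10-1=9
cmp $t7, 6  (cmp 9,6)
bgt again: taken
$t4=8192<<3=65536
$t7=9-1=8
After step 20: $t4 = 65536.

65536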